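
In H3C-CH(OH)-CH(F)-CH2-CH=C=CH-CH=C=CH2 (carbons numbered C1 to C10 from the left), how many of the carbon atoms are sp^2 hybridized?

C1: sp3
C2: sp3
C3: sp3
C4: sp3
C5: sp2 ✓
C6: sp
C7: sp2 ✓
C8: sp2 ✓
C9: sp
C10: sp2 ✓
C5, C7, C8, C10 → 4 sp2 carbons.

4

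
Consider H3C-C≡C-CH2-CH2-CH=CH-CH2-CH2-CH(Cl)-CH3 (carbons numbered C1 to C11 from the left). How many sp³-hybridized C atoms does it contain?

C1: sp3 ✓
C2: sp
C3: sp
C4: sp3 ✓
C5: sp3 ✓
C6: sp2
C7: sp2
C8: sp3 ✓
C9: sp3 ✓
C10: sp3 ✓
C11: sp3 ✓
C1, C4, C5, C8, C9, C10, C11 → 7 sp3 carbons.

7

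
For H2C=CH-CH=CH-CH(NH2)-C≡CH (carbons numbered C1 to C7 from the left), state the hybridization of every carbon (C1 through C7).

C1 sp2, C2 sp2, C3 sp2, C4 sp2, C5 sp3, C6 sp, C7 sp

C1: 3 σ bonds, plus one π bond; 3 regions of electron density → sp2.
C2 is sp2: 3 σ bonds, plus one π bond, 3 electron-density regions.
C3 has 3 σ bonds, plus one π bond: steric number 3 → sp2.
C4 has 3 σ bonds, plus one π bond: steric number 3 → sp2.
C5 carries 4 σ bonds, giving a steric number of 4, so it is sp3.
C6 (2 σ bonds, plus two π bonds) has steric number 2: sp.
C7 — 2 σ bonds, plus two π bonds. Steric number 2, so sp.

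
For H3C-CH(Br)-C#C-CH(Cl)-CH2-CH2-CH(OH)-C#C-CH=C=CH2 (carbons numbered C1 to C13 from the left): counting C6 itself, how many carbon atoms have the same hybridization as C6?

6

C6 is sp3 (only σ bonds).
C1: sp3 ✓
C2: sp3 ✓
C3: sp
C4: sp
C5: sp3 ✓
C6: sp3 ✓
C7: sp3 ✓
C8: sp3 ✓
C9: sp
C10: sp
C11: sp2
C12: sp
C13: sp2
6 carbons are sp3.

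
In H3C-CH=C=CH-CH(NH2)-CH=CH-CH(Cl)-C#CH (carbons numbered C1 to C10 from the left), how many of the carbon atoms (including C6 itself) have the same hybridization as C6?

C6 is sp2 (one π bond).
C1: sp3
C2: sp2 ✓
C3: sp
C4: sp2 ✓
C5: sp3
C6: sp2 ✓
C7: sp2 ✓
C8: sp3
C9: sp
C10: sp
4 carbons are sp2.

4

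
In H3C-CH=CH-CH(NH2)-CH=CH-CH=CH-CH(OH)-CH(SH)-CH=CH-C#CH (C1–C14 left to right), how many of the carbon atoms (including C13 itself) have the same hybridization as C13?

2

C13 is sp (two π bonds).
C1: sp3
C2: sp2
C3: sp2
C4: sp3
C5: sp2
C6: sp2
C7: sp2
C8: sp2
C9: sp3
C10: sp3
C11: sp2
C12: sp2
C13: sp ✓
C14: sp ✓
2 carbons are sp.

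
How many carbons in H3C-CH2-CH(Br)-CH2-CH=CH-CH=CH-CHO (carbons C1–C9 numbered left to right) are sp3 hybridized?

C1: sp3 ✓
C2: sp3 ✓
C3: sp3 ✓
C4: sp3 ✓
C5: sp2
C6: sp2
C7: sp2
C8: sp2
C9: sp2
C1, C2, C3, C4 → 4 sp3 carbons.

4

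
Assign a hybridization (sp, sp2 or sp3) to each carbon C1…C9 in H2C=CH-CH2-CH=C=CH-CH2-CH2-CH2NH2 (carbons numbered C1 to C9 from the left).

C1 sp2, C2 sp2, C3 sp3, C4 sp2, C5 sp, C6 sp2, C7 sp3, C8 sp3, C9 sp3

C1 has 3 σ bonds, plus one π bond: steric number 3 → sp2.
C2: 3 σ bonds, plus one π bond — 3 electron domains, sp2.
C3 has 4 σ bonds: steric number 4 → sp3.
C4: 3 σ bonds, plus one π bond; 3 regions of electron density → sp2.
C5 is sp: 2 σ bonds, plus two π bonds, 2 electron-density regions.
C6 (3 σ bonds, plus one π bond) has steric number 3: sp2.
C7 — 4 σ bonds. Steric number 4, so sp3.
C8 carries 4 σ bonds, giving a steric number of 4, so it is sp3.
C9: 4 σ bonds; 4 regions of electron density → sp3.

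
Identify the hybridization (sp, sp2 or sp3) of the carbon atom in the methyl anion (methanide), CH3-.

sp3

Three σ bonds + one lone pair = steric number 4 → sp3, pyramidal.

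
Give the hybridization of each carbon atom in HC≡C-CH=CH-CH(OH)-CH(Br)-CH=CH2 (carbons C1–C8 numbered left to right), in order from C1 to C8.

C1 sp, C2 sp, C3 sp2, C4 sp2, C5 sp3, C6 sp3, C7 sp2, C8 sp2

C1 (2 σ bonds, plus two π bonds) has steric number 2: sp.
C2: 2 σ bonds, plus two π bonds — 2 electron domains, sp.
C3 is sp2: 3 σ bonds, plus one π bond, 3 electron-density regions.
C4: 3 σ bonds, plus one π bond; 3 regions of electron density → sp2.
C5 (4 σ bonds) has steric number 4: sp3.
C6 has 4 σ bonds: steric number 4 → sp3.
C7 — 3 σ bonds, plus one π bond. Steric number 3, so sp2.
C8 (3 σ bonds, plus one π bond) has steric number 3: sp2.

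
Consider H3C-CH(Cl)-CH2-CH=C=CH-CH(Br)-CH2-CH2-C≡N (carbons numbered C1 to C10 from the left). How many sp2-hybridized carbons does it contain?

2

C1: sp3
C2: sp3
C3: sp3
C4: sp2 ✓
C5: sp
C6: sp2 ✓
C7: sp3
C8: sp3
C9: sp3
C10: sp
C4, C6 → 2 sp2 carbons.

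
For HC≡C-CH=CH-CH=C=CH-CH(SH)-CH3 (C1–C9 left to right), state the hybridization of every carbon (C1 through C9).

C1 carries 2 σ bonds, plus two π bonds, giving a steric number of 2, so it is sp.
C2: 2 σ bonds, plus two π bonds — 2 electron domains, sp.
C3: 3 σ bonds, plus one π bond — 3 electron domains, sp2.
C4: 3 σ bonds, plus one π bond; 3 regions of electron density → sp2.
C5 — 3 σ bonds, plus one π bond. Steric number 3, so sp2.
C6 (2 σ bonds, plus two π bonds) has steric number 2: sp.
C7: 3 σ bonds, plus one π bond; 3 regions of electron density → sp2.
C8: 4 σ bonds; 4 regions of electron density → sp3.
C9: 4 σ bonds; 4 regions of electron density → sp3.

C1 sp, C2 sp, C3 sp2, C4 sp2, C5 sp2, C6 sp, C7 sp2, C8 sp3, C9 sp3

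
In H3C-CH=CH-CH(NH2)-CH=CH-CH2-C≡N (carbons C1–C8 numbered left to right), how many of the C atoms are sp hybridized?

1

C1: sp3
C2: sp2
C3: sp2
C4: sp3
C5: sp2
C6: sp2
C7: sp3
C8: sp ✓
C8 → 1 sp carbon.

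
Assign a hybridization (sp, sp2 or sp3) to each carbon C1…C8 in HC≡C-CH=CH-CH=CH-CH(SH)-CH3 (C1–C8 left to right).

C1: 2 σ bonds, plus two π bonds — 2 electron domains, sp.
C2: 2 σ bonds, plus two π bonds; 2 regions of electron density → sp.
C3 carries 3 σ bonds, plus one π bond, giving a steric number of 3, so it is sp2.
C4 (3 σ bonds, plus one π bond) has steric number 3: sp2.
C5 has 3 σ bonds, plus one π bond: steric number 3 → sp2.
C6 carries 3 σ bonds, plus one π bond, giving a steric number of 3, so it is sp2.
C7 has 4 σ bonds: steric number 4 → sp3.
C8 carries 4 σ bonds, giving a steric number of 4, so it is sp3.

C1 sp, C2 sp, C3 sp2, C4 sp2, C5 sp2, C6 sp2, C7 sp3, C8 sp3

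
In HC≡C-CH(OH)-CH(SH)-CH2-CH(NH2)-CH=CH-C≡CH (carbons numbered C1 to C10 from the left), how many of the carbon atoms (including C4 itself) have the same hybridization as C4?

C4 is sp3 (only σ bonds).
C1: sp
C2: sp
C3: sp3 ✓
C4: sp3 ✓
C5: sp3 ✓
C6: sp3 ✓
C7: sp2
C8: sp2
C9: sp
C10: sp
4 carbons are sp3.

4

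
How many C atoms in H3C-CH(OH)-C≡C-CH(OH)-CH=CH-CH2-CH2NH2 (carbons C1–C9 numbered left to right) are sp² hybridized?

C1: sp3
C2: sp3
C3: sp
C4: sp
C5: sp3
C6: sp2 ✓
C7: sp2 ✓
C8: sp3
C9: sp3
C6, C7 → 2 sp2 carbons.

2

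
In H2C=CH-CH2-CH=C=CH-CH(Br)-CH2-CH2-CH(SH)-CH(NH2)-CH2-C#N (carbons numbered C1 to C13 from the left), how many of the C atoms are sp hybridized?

C1: sp2
C2: sp2
C3: sp3
C4: sp2
C5: sp ✓
C6: sp2
C7: sp3
C8: sp3
C9: sp3
C10: sp3
C11: sp3
C12: sp3
C13: sp ✓
C5, C13 → 2 sp carbons.

2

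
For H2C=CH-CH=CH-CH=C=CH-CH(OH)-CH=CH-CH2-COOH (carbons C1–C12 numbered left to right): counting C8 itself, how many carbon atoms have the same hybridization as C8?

C8 is sp3 (only σ bonds).
C1: sp2
C2: sp2
C3: sp2
C4: sp2
C5: sp2
C6: sp
C7: sp2
C8: sp3 ✓
C9: sp2
C10: sp2
C11: sp3 ✓
C12: sp2
2 carbons are sp3.

2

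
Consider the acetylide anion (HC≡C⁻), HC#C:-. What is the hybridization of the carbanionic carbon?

One σ bond + one lone pair = steric number 2 → sp.

sp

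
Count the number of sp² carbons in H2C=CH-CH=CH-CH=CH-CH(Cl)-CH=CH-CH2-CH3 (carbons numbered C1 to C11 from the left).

8

C1: sp2 ✓
C2: sp2 ✓
C3: sp2 ✓
C4: sp2 ✓
C5: sp2 ✓
C6: sp2 ✓
C7: sp3
C8: sp2 ✓
C9: sp2 ✓
C10: sp3
C11: sp3
C1, C2, C3, C4, C5, C6, C8, C9 → 8 sp2 carbons.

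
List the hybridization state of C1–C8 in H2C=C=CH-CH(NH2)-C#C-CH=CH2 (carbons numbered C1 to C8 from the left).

C1 sp2, C2 sp, C3 sp2, C4 sp3, C5 sp, C6 sp, C7 sp2, C8 sp2

C1 carries 3 σ bonds, plus one π bond, giving a steric number of 3, so it is sp2.
C2 carries 2 σ bonds, plus two π bonds, giving a steric number of 2, so it is sp.
C3: 3 σ bonds, plus one π bond; 3 regions of electron density → sp2.
C4: 4 σ bonds — 4 electron domains, sp3.
C5 — 2 σ bonds, plus two π bonds. Steric number 2, so sp.
C6: 2 σ bonds, plus two π bonds — 2 electron domains, sp.
C7 — 3 σ bonds, plus one π bond. Steric number 3, so sp2.
C8 carries 3 σ bonds, plus one π bond, giving a steric number of 3, so it is sp2.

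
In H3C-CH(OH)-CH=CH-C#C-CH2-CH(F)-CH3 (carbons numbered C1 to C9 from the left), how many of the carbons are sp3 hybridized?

5

C1: sp3 ✓
C2: sp3 ✓
C3: sp2
C4: sp2
C5: sp
C6: sp
C7: sp3 ✓
C8: sp3 ✓
C9: sp3 ✓
C1, C2, C7, C8, C9 → 5 sp3 carbons.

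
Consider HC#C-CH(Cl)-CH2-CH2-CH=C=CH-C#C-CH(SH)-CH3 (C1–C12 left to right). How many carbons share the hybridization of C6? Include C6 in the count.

C6 is sp2 (one π bond).
C1: sp
C2: sp
C3: sp3
C4: sp3
C5: sp3
C6: sp2 ✓
C7: sp
C8: sp2 ✓
C9: sp
C10: sp
C11: sp3
C12: sp3
2 carbons are sp2.

2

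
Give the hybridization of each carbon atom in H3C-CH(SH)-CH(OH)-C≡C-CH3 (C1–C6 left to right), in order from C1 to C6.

C1 sp3, C2 sp3, C3 sp3, C4 sp, C5 sp, C6 sp3

C1 — 4 σ bonds. Steric number 4, so sp3.
C2 is sp3: 4 σ bonds, 4 electron-density regions.
C3 carries 4 σ bonds, giving a steric number of 4, so it is sp3.
C4: 2 σ bonds, plus two π bonds; 2 regions of electron density → sp.
C5 has 2 σ bonds, plus two π bonds: steric number 2 → sp.
C6: 4 σ bonds — 4 electron domains, sp3.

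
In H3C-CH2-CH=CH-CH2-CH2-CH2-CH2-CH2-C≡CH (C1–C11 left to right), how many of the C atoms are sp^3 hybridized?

C1: sp3 ✓
C2: sp3 ✓
C3: sp2
C4: sp2
C5: sp3 ✓
C6: sp3 ✓
C7: sp3 ✓
C8: sp3 ✓
C9: sp3 ✓
C10: sp
C11: sp
C1, C2, C5, C6, C7, C8, C9 → 7 sp3 carbons.

7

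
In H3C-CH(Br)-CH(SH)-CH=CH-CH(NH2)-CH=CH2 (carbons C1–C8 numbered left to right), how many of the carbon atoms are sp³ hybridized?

4

C1: sp3 ✓
C2: sp3 ✓
C3: sp3 ✓
C4: sp2
C5: sp2
C6: sp3 ✓
C7: sp2
C8: sp2
C1, C2, C3, C6 → 4 sp3 carbons.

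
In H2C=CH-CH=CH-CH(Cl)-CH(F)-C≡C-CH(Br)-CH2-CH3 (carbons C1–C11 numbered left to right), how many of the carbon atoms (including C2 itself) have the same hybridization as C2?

C2 is sp2 (one π bond).
C1: sp2 ✓
C2: sp2 ✓
C3: sp2 ✓
C4: sp2 ✓
C5: sp3
C6: sp3
C7: sp
C8: sp
C9: sp3
C10: sp3
C11: sp3
4 carbons are sp2.

4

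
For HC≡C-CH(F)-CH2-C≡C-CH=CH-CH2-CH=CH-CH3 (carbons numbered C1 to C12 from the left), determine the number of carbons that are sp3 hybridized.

4

C1: sp
C2: sp
C3: sp3 ✓
C4: sp3 ✓
C5: sp
C6: sp
C7: sp2
C8: sp2
C9: sp3 ✓
C10: sp2
C11: sp2
C12: sp3 ✓
C3, C4, C9, C12 → 4 sp3 carbons.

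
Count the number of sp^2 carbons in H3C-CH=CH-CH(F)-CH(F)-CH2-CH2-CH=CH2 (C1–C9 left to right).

4

C1: sp3
C2: sp2 ✓
C3: sp2 ✓
C4: sp3
C5: sp3
C6: sp3
C7: sp3
C8: sp2 ✓
C9: sp2 ✓
C2, C3, C8, C9 → 4 sp2 carbons.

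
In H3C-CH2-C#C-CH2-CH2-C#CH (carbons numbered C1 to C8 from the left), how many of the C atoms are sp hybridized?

4

C1: sp3
C2: sp3
C3: sp ✓
C4: sp ✓
C5: sp3
C6: sp3
C7: sp ✓
C8: sp ✓
C3, C4, C7, C8 → 4 sp carbons.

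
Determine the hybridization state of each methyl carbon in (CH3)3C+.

Each methyl carbon is sp3: 4 σ bonds, 4 electron-density regions.

sp3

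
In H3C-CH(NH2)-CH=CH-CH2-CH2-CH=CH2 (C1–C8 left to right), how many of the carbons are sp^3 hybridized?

4

C1: sp3 ✓
C2: sp3 ✓
C3: sp2
C4: sp2
C5: sp3 ✓
C6: sp3 ✓
C7: sp2
C8: sp2
C1, C2, C5, C6 → 4 sp3 carbons.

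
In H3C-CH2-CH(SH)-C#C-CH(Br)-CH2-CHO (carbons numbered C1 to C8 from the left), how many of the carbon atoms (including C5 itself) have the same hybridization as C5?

2

C5 is sp (two π bonds).
C1: sp3
C2: sp3
C3: sp3
C4: sp ✓
C5: sp ✓
C6: sp3
C7: sp3
C8: sp2
2 carbons are sp.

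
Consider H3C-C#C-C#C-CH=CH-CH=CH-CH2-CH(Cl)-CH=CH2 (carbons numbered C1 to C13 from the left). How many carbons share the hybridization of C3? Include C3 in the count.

4

C3 is sp (two π bonds).
C1: sp3
C2: sp ✓
C3: sp ✓
C4: sp ✓
C5: sp ✓
C6: sp2
C7: sp2
C8: sp2
C9: sp2
C10: sp3
C11: sp3
C12: sp2
C13: sp2
4 carbons are sp.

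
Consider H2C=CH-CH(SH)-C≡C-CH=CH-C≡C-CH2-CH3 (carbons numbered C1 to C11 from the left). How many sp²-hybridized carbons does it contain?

C1: sp2 ✓
C2: sp2 ✓
C3: sp3
C4: sp
C5: sp
C6: sp2 ✓
C7: sp2 ✓
C8: sp
C9: sp
C10: sp3
C11: sp3
C1, C2, C6, C7 → 4 sp2 carbons.

4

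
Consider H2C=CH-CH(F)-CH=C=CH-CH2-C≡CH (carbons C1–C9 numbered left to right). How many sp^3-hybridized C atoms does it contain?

C1: sp2
C2: sp2
C3: sp3 ✓
C4: sp2
C5: sp
C6: sp2
C7: sp3 ✓
C8: sp
C9: sp
C3, C7 → 2 sp3 carbons.

2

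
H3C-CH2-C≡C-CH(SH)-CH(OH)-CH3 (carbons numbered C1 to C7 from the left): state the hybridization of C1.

C1 has 4 σ bonds: steric number 4 → sp3.

sp³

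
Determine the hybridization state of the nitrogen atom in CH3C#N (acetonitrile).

sp

N has one σ bond and one lone pair: steric number 2 → sp.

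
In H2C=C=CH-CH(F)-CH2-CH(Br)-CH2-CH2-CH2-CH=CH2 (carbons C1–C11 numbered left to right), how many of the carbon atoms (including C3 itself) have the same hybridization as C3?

4

C3 is sp2 (one π bond).
C1: sp2 ✓
C2: sp
C3: sp2 ✓
C4: sp3
C5: sp3
C6: sp3
C7: sp3
C8: sp3
C9: sp3
C10: sp2 ✓
C11: sp2 ✓
4 carbons are sp2.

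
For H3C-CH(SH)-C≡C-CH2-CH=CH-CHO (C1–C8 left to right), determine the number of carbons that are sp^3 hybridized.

C1: sp3 ✓
C2: sp3 ✓
C3: sp
C4: sp
C5: sp3 ✓
C6: sp2
C7: sp2
C8: sp2
C1, C2, C5 → 3 sp3 carbons.

3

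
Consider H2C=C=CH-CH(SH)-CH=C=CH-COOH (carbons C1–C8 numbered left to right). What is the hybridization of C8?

C8 carries 3 σ bonds, plus one π bond, giving a steric number of 3, so it is sp2.

sp²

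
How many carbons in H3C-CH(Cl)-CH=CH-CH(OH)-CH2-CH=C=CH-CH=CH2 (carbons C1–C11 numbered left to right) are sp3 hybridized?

4

C1: sp3 ✓
C2: sp3 ✓
C3: sp2
C4: sp2
C5: sp3 ✓
C6: sp3 ✓
C7: sp2
C8: sp
C9: sp2
C10: sp2
C11: sp2
C1, C2, C5, C6 → 4 sp3 carbons.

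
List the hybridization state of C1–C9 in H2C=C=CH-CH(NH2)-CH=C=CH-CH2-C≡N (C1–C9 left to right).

C1 sp2, C2 sp, C3 sp2, C4 sp3, C5 sp2, C6 sp, C7 sp2, C8 sp3, C9 sp

C1 — 3 σ bonds, plus one π bond. Steric number 3, so sp2.
C2: 2 σ bonds, plus two π bonds — 2 electron domains, sp.
C3 carries 3 σ bonds, plus one π bond, giving a steric number of 3, so it is sp2.
C4 is sp3: 4 σ bonds, 4 electron-density regions.
C5 — 3 σ bonds, plus one π bond. Steric number 3, so sp2.
C6 has 2 σ bonds, plus two π bonds: steric number 2 → sp.
C7 (3 σ bonds, plus one π bond) has steric number 3: sp2.
C8: 4 σ bonds — 4 electron domains, sp3.
C9 is sp: 2 σ bonds, plus two π bonds, 2 electron-density regions.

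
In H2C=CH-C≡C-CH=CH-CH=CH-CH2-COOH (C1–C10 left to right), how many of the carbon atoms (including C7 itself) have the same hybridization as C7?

7

C7 is sp2 (one π bond).
C1: sp2 ✓
C2: sp2 ✓
C3: sp
C4: sp
C5: sp2 ✓
C6: sp2 ✓
C7: sp2 ✓
C8: sp2 ✓
C9: sp3
C10: sp2 ✓
7 carbons are sp2.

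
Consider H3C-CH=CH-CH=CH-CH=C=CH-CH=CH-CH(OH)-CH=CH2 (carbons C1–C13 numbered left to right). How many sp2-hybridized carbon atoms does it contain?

C1: sp3
C2: sp2 ✓
C3: sp2 ✓
C4: sp2 ✓
C5: sp2 ✓
C6: sp2 ✓
C7: sp
C8: sp2 ✓
C9: sp2 ✓
C10: sp2 ✓
C11: sp3
C12: sp2 ✓
C13: sp2 ✓
C2, C3, C4, C5, C6, C8, C9, C10, C12, C13 → 10 sp2 carbons.

10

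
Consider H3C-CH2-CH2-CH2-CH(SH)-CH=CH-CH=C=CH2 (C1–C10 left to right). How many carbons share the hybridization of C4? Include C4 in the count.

C4 is sp3 (only σ bonds).
C1: sp3 ✓
C2: sp3 ✓
C3: sp3 ✓
C4: sp3 ✓
C5: sp3 ✓
C6: sp2
C7: sp2
C8: sp2
C9: sp
C10: sp2
5 carbons are sp3.

5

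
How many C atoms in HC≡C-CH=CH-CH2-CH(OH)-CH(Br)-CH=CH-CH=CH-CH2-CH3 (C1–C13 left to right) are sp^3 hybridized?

C1: sp
C2: sp
C3: sp2
C4: sp2
C5: sp3 ✓
C6: sp3 ✓
C7: sp3 ✓
C8: sp2
C9: sp2
C10: sp2
C11: sp2
C12: sp3 ✓
C13: sp3 ✓
C5, C6, C7, C12, C13 → 5 sp3 carbons.

5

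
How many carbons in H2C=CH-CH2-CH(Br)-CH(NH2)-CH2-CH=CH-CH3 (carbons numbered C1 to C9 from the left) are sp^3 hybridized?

5

C1: sp2
C2: sp2
C3: sp3 ✓
C4: sp3 ✓
C5: sp3 ✓
C6: sp3 ✓
C7: sp2
C8: sp2
C9: sp3 ✓
C3, C4, C5, C6, C9 → 5 sp3 carbons.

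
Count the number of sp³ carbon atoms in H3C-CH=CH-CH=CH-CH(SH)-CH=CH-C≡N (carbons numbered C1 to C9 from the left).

2

C1: sp3 ✓
C2: sp2
C3: sp2
C4: sp2
C5: sp2
C6: sp3 ✓
C7: sp2
C8: sp2
C9: sp
C1, C6 → 2 sp3 carbons.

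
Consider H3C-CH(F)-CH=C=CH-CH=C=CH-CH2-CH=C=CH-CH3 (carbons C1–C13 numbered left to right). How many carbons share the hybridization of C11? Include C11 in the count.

3

C11 is sp (two π bonds).
C1: sp3
C2: sp3
C3: sp2
C4: sp ✓
C5: sp2
C6: sp2
C7: sp ✓
C8: sp2
C9: sp3
C10: sp2
C11: sp ✓
C12: sp2
C13: sp3
3 carbons are sp.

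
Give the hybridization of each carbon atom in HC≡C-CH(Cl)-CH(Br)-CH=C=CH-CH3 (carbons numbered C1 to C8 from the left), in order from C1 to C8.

C1 sp, C2 sp, C3 sp3, C4 sp3, C5 sp2, C6 sp, C7 sp2, C8 sp3

C1: 2 σ bonds, plus two π bonds; 2 regions of electron density → sp.
C2 (2 σ bonds, plus two π bonds) has steric number 2: sp.
C3: 4 σ bonds — 4 electron domains, sp3.
C4 is sp3: 4 σ bonds, 4 electron-density regions.
C5: 3 σ bonds, plus one π bond; 3 regions of electron density → sp2.
C6: 2 σ bonds, plus two π bonds — 2 electron domains, sp.
C7 — 3 σ bonds, plus one π bond. Steric number 3, so sp2.
C8 carries 4 σ bonds, giving a steric number of 4, so it is sp3.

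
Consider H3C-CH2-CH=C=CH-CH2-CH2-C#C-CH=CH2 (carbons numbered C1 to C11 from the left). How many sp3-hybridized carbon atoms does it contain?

C1: sp3 ✓
C2: sp3 ✓
C3: sp2
C4: sp
C5: sp2
C6: sp3 ✓
C7: sp3 ✓
C8: sp
C9: sp
C10: sp2
C11: sp2
C1, C2, C6, C7 → 4 sp3 carbons.

4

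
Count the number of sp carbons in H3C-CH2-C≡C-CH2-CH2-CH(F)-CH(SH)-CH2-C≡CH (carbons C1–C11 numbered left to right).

4

C1: sp3
C2: sp3
C3: sp ✓
C4: sp ✓
C5: sp3
C6: sp3
C7: sp3
C8: sp3
C9: sp3
C10: sp ✓
C11: sp ✓
C3, C4, C10, C11 → 4 sp carbons.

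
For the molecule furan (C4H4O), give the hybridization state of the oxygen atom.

sp2

One O lone pair is in the aromatic π system (p orbital), the other is in an sp2 hybrid in the ring plane; O has two σ bonds + one in-plane lone pair → sp2.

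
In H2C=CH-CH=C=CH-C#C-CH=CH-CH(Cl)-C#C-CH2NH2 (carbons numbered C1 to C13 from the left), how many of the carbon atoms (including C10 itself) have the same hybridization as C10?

C10 is sp3 (only σ bonds).
C1: sp2
C2: sp2
C3: sp2
C4: sp
C5: sp2
C6: sp
C7: sp
C8: sp2
C9: sp2
C10: sp3 ✓
C11: sp
C12: sp
C13: sp3 ✓
2 carbons are sp3.

2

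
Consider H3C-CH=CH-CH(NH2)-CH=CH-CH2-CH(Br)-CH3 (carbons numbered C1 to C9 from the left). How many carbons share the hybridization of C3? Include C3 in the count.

C3 is sp2 (one π bond).
C1: sp3
C2: sp2 ✓
C3: sp2 ✓
C4: sp3
C5: sp2 ✓
C6: sp2 ✓
C7: sp3
C8: sp3
C9: sp3
4 carbons are sp2.

4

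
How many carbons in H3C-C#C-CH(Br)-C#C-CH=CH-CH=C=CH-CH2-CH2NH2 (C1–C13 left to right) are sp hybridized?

C1: sp3
C2: sp ✓
C3: sp ✓
C4: sp3
C5: sp ✓
C6: sp ✓
C7: sp2
C8: sp2
C9: sp2
C10: sp ✓
C11: sp2
C12: sp3
C13: sp3
C2, C3, C5, C6, C10 → 5 sp carbons.

5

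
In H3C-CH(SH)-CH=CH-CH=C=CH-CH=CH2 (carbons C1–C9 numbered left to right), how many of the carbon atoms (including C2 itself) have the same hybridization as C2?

2

C2 is sp3 (only σ bonds).
C1: sp3 ✓
C2: sp3 ✓
C3: sp2
C4: sp2
C5: sp2
C6: sp
C7: sp2
C8: sp2
C9: sp2
2 carbons are sp3.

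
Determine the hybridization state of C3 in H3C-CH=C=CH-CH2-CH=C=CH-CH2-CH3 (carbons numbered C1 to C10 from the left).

C3 (2 σ bonds, plus two π bonds) has steric number 2: sp.

sp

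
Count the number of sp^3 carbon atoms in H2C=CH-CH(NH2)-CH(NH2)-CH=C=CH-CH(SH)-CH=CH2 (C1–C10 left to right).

3

C1: sp2
C2: sp2
C3: sp3 ✓
C4: sp3 ✓
C5: sp2
C6: sp
C7: sp2
C8: sp3 ✓
C9: sp2
C10: sp2
C3, C4, C8 → 3 sp3 carbons.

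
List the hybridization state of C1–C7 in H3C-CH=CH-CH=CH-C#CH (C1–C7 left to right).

C1 is sp3: 4 σ bonds, 4 electron-density regions.
C2 (3 σ bonds, plus one π bond) has steric number 3: sp2.
C3 (3 σ bonds, plus one π bond) has steric number 3: sp2.
C4 is sp2: 3 σ bonds, plus one π bond, 3 electron-density regions.
C5 — 3 σ bonds, plus one π bond. Steric number 3, so sp2.
C6 (2 σ bonds, plus two π bonds) has steric number 2: sp.
C7 is sp: 2 σ bonds, plus two π bonds, 2 electron-density regions.

C1 sp3, C2 sp2, C3 sp2, C4 sp2, C5 sp2, C6 sp, C7 sp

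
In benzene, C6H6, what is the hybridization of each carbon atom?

sp2

Every ring carbon has three σ bonds and contributes one p electron to the aromatic π system.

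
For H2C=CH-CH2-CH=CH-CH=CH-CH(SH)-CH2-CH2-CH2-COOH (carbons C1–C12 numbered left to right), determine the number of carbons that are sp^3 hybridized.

5

C1: sp2
C2: sp2
C3: sp3 ✓
C4: sp2
C5: sp2
C6: sp2
C7: sp2
C8: sp3 ✓
C9: sp3 ✓
C10: sp3 ✓
C11: sp3 ✓
C12: sp2
C3, C8, C9, C10, C11 → 5 sp3 carbons.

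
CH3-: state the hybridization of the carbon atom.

Three σ bonds + one lone pair = steric number 4 → sp3, pyramidal.

sp3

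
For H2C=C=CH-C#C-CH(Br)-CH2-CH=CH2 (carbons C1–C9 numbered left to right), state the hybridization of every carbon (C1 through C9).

C1 sp2, C2 sp, C3 sp2, C4 sp, C5 sp, C6 sp3, C7 sp3, C8 sp2, C9 sp2

C1 (3 σ bonds, plus one π bond) has steric number 3: sp2.
C2 is sp: 2 σ bonds, plus two π bonds, 2 electron-density regions.
C3 has 3 σ bonds, plus one π bond: steric number 3 → sp2.
C4 carries 2 σ bonds, plus two π bonds, giving a steric number of 2, so it is sp.
C5 (2 σ bonds, plus two π bonds) has steric number 2: sp.
C6 (4 σ bonds) has steric number 4: sp3.
C7: 4 σ bonds; 4 regions of electron density → sp3.
C8 has 3 σ bonds, plus one π bond: steric number 3 → sp2.
C9: 3 σ bonds, plus one π bond; 3 regions of electron density → sp2.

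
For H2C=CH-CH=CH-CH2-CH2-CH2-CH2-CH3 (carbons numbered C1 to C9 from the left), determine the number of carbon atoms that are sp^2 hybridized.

C1: sp2 ✓
C2: sp2 ✓
C3: sp2 ✓
C4: sp2 ✓
C5: sp3
C6: sp3
C7: sp3
C8: sp3
C9: sp3
C1, C2, C3, C4 → 4 sp2 carbons.

4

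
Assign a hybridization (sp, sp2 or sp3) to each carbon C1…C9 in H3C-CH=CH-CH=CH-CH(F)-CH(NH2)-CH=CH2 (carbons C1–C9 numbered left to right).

C1 sp3, C2 sp2, C3 sp2, C4 sp2, C5 sp2, C6 sp3, C7 sp3, C8 sp2, C9 sp2

C1 is sp3: 4 σ bonds, 4 electron-density regions.
C2 — 3 σ bonds, plus one π bond. Steric number 3, so sp2.
C3 has 3 σ bonds, plus one π bond: steric number 3 → sp2.
C4 carries 3 σ bonds, plus one π bond, giving a steric number of 3, so it is sp2.
C5 has 3 σ bonds, plus one π bond: steric number 3 → sp2.
C6 carries 4 σ bonds, giving a steric number of 4, so it is sp3.
C7 (4 σ bonds) has steric number 4: sp3.
C8: 3 σ bonds, plus one π bond — 3 electron domains, sp2.
C9 is sp2: 3 σ bonds, plus one π bond, 3 electron-density regions.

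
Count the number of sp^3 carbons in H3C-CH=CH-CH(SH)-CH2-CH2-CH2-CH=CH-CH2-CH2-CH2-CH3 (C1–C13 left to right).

C1: sp3 ✓
C2: sp2
C3: sp2
C4: sp3 ✓
C5: sp3 ✓
C6: sp3 ✓
C7: sp3 ✓
C8: sp2
C9: sp2
C10: sp3 ✓
C11: sp3 ✓
C12: sp3 ✓
C13: sp3 ✓
C1, C4, C5, C6, C7, C10, C11, C12, C13 → 9 sp3 carbons.

9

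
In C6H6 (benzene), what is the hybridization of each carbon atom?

sp²

Every ring carbon has three σ bonds and contributes one p electron to the aromatic π system.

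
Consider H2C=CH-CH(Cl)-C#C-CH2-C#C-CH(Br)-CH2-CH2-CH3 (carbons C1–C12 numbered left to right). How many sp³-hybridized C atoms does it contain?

C1: sp2
C2: sp2
C3: sp3 ✓
C4: sp
C5: sp
C6: sp3 ✓
C7: sp
C8: sp
C9: sp3 ✓
C10: sp3 ✓
C11: sp3 ✓
C12: sp3 ✓
C3, C6, C9, C10, C11, C12 → 6 sp3 carbons.

6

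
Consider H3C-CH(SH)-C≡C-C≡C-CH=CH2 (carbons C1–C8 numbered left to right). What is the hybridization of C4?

sp

C4 has 2 σ bonds, plus two π bonds: steric number 2 → sp.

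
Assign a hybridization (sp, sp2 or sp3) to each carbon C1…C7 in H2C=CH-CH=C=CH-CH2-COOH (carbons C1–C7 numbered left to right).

C1 carries 3 σ bonds, plus one π bond, giving a steric number of 3, so it is sp2.
C2 is sp2: 3 σ bonds, plus one π bond, 3 electron-density regions.
C3 — 3 σ bonds, plus one π bond. Steric number 3, so sp2.
C4: 2 σ bonds, plus two π bonds; 2 regions of electron density → sp.
C5: 3 σ bonds, plus one π bond; 3 regions of electron density → sp2.
C6 (4 σ bonds) has steric number 4: sp3.
C7 carries 3 σ bonds, plus one π bond, giving a steric number of 3, so it is sp2.

C1 sp2, C2 sp2, C3 sp2, C4 sp, C5 sp2, C6 sp3, C7 sp2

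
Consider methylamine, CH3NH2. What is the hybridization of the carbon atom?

sp^3

The carbon atom: 4 σ bonds — 4 electron domains, sp3.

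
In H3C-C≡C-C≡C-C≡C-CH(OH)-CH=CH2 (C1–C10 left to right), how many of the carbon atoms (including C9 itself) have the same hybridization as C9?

C9 is sp2 (one π bond).
C1: sp3
C2: sp
C3: sp
C4: sp
C5: sp
C6: sp
C7: sp
C8: sp3
C9: sp2 ✓
C10: sp2 ✓
2 carbons are sp2.

2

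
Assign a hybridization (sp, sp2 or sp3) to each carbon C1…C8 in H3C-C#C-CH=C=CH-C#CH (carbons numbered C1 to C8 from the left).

C1: 4 σ bonds — 4 electron domains, sp3.
C2 (2 σ bonds, plus two π bonds) has steric number 2: sp.
C3 carries 2 σ bonds, plus two π bonds, giving a steric number of 2, so it is sp.
C4: 3 σ bonds, plus one π bond; 3 regions of electron density → sp2.
C5 (2 σ bonds, plus two π bonds) has steric number 2: sp.
C6 carries 3 σ bonds, plus one π bond, giving a steric number of 3, so it is sp2.
C7 (2 σ bonds, plus two π bonds) has steric number 2: sp.
C8: 2 σ bonds, plus two π bonds — 2 electron domains, sp.

C1 sp3, C2 sp, C3 sp, C4 sp2, C5 sp, C6 sp2, C7 sp, C8 sp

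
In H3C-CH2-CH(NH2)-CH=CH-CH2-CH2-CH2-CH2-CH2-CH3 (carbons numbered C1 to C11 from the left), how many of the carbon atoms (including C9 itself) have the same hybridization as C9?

C9 is sp3 (only σ bonds).
C1: sp3 ✓
C2: sp3 ✓
C3: sp3 ✓
C4: sp2
C5: sp2
C6: sp3 ✓
C7: sp3 ✓
C8: sp3 ✓
C9: sp3 ✓
C10: sp3 ✓
C11: sp3 ✓
9 carbons are sp3.

9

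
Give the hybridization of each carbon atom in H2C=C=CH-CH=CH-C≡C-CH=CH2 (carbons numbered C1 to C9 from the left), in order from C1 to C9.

C1 sp2, C2 sp, C3 sp2, C4 sp2, C5 sp2, C6 sp, C7 sp, C8 sp2, C9 sp2

C1 (3 σ bonds, plus one π bond) has steric number 3: sp2.
C2 carries 2 σ bonds, plus two π bonds, giving a steric number of 2, so it is sp.
C3: 3 σ bonds, plus one π bond — 3 electron domains, sp2.
C4: 3 σ bonds, plus one π bond; 3 regions of electron density → sp2.
C5: 3 σ bonds, plus one π bond; 3 regions of electron density → sp2.
C6: 2 σ bonds, plus two π bonds; 2 regions of electron density → sp.
C7 is sp: 2 σ bonds, plus two π bonds, 2 electron-density regions.
C8 carries 3 σ bonds, plus one π bond, giving a steric number of 3, so it is sp2.
C9: 3 σ bonds, plus one π bond; 3 regions of electron density → sp2.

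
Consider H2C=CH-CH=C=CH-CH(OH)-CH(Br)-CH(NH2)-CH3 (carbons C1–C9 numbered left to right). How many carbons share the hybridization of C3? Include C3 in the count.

4

C3 is sp2 (one π bond).
C1: sp2 ✓
C2: sp2 ✓
C3: sp2 ✓
C4: sp
C5: sp2 ✓
C6: sp3
C7: sp3
C8: sp3
C9: sp3
4 carbons are sp2.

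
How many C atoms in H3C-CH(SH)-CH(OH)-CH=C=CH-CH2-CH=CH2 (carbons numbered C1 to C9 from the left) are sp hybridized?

1

C1: sp3
C2: sp3
C3: sp3
C4: sp2
C5: sp ✓
C6: sp2
C7: sp3
C8: sp2
C9: sp2
C5 → 1 sp carbon.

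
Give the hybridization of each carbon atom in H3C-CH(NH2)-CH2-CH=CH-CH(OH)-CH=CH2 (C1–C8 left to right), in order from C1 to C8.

C1 sp3, C2 sp3, C3 sp3, C4 sp2, C5 sp2, C6 sp3, C7 sp2, C8 sp2

C1: 4 σ bonds — 4 electron domains, sp3.
C2 has 4 σ bonds: steric number 4 → sp3.
C3: 4 σ bonds — 4 electron domains, sp3.
C4 (3 σ bonds, plus one π bond) has steric number 3: sp2.
C5: 3 σ bonds, plus one π bond — 3 electron domains, sp2.
C6 carries 4 σ bonds, giving a steric number of 4, so it is sp3.
C7 has 3 σ bonds, plus one π bond: steric number 3 → sp2.
C8 (3 σ bonds, plus one π bond) has steric number 3: sp2.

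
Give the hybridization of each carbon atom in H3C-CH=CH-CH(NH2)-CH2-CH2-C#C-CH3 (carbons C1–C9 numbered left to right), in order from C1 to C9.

C1 sp3, C2 sp2, C3 sp2, C4 sp3, C5 sp3, C6 sp3, C7 sp, C8 sp, C9 sp3

C1 is sp3: 4 σ bonds, 4 electron-density regions.
C2: 3 σ bonds, plus one π bond — 3 electron domains, sp2.
C3 carries 3 σ bonds, plus one π bond, giving a steric number of 3, so it is sp2.
C4 — 4 σ bonds. Steric number 4, so sp3.
C5 — 4 σ bonds. Steric number 4, so sp3.
C6 carries 4 σ bonds, giving a steric number of 4, so it is sp3.
C7: 2 σ bonds, plus two π bonds; 2 regions of electron density → sp.
C8 is sp: 2 σ bonds, plus two π bonds, 2 electron-density regions.
C9 — 4 σ bonds. Steric number 4, so sp3.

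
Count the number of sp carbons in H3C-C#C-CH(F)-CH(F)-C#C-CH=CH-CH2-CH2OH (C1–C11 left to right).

C1: sp3
C2: sp ✓
C3: sp ✓
C4: sp3
C5: sp3
C6: sp ✓
C7: sp ✓
C8: sp2
C9: sp2
C10: sp3
C11: sp3
C2, C3, C6, C7 → 4 sp carbons.

4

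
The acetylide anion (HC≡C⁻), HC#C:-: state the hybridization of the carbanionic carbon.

One σ bond + one lone pair = steric number 2 → sp.

sp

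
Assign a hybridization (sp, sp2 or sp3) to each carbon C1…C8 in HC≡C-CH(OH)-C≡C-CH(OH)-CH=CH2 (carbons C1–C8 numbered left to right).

C1 carries 2 σ bonds, plus two π bonds, giving a steric number of 2, so it is sp.
C2: 2 σ bonds, plus two π bonds; 2 regions of electron density → sp.
C3 (4 σ bonds) has steric number 4: sp3.
C4: 2 σ bonds, plus two π bonds — 2 electron domains, sp.
C5 is sp: 2 σ bonds, plus two π bonds, 2 electron-density regions.
C6 (4 σ bonds) has steric number 4: sp3.
C7 is sp2: 3 σ bonds, plus one π bond, 3 electron-density regions.
C8 — 3 σ bonds, plus one π bond. Steric number 3, so sp2.

C1 sp, C2 sp, C3 sp3, C4 sp, C5 sp, C6 sp3, C7 sp2, C8 sp2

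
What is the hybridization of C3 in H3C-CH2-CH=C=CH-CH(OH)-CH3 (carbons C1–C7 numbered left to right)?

C3 (3 σ bonds, plus one π bond) has steric number 3: sp2.

sp2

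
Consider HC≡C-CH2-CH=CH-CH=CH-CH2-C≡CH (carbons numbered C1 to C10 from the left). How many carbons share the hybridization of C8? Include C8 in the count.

C8 is sp3 (only σ bonds).
C1: sp
C2: sp
C3: sp3 ✓
C4: sp2
C5: sp2
C6: sp2
C7: sp2
C8: sp3 ✓
C9: sp
C10: sp
2 carbons are sp3.

2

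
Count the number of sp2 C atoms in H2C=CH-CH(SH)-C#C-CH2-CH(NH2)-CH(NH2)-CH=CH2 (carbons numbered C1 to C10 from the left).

4

C1: sp2 ✓
C2: sp2 ✓
C3: sp3
C4: sp
C5: sp
C6: sp3
C7: sp3
C8: sp3
C9: sp2 ✓
C10: sp2 ✓
C1, C2, C9, C10 → 4 sp2 carbons.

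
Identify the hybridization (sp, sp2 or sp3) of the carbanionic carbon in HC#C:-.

One σ bond + one lone pair = steric number 2 → sp.

sp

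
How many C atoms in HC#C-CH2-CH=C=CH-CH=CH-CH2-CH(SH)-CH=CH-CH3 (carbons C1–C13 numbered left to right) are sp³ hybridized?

4

C1: sp
C2: sp
C3: sp3 ✓
C4: sp2
C5: sp
C6: sp2
C7: sp2
C8: sp2
C9: sp3 ✓
C10: sp3 ✓
C11: sp2
C12: sp2
C13: sp3 ✓
C3, C9, C10, C13 → 4 sp3 carbons.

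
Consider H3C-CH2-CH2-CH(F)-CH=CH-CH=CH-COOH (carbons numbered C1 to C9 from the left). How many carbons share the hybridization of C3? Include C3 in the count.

C3 is sp3 (only σ bonds).
C1: sp3 ✓
C2: sp3 ✓
C3: sp3 ✓
C4: sp3 ✓
C5: sp2
C6: sp2
C7: sp2
C8: sp2
C9: sp2
4 carbons are sp3.

4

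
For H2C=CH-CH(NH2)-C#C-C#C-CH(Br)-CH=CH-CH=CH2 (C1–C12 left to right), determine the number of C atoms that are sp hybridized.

C1: sp2
C2: sp2
C3: sp3
C4: sp ✓
C5: sp ✓
C6: sp ✓
C7: sp ✓
C8: sp3
C9: sp2
C10: sp2
C11: sp2
C12: sp2
C4, C5, C6, C7 → 4 sp carbons.

4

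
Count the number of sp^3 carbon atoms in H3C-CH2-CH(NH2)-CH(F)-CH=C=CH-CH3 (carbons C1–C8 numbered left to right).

C1: sp3 ✓
C2: sp3 ✓
C3: sp3 ✓
C4: sp3 ✓
C5: sp2
C6: sp
C7: sp2
C8: sp3 ✓
C1, C2, C3, C4, C8 → 5 sp3 carbons.

5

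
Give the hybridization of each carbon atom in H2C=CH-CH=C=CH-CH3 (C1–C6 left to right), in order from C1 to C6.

C1 sp2, C2 sp2, C3 sp2, C4 sp, C5 sp2, C6 sp3

C1 has 3 σ bonds, plus one π bond: steric number 3 → sp2.
C2 is sp2: 3 σ bonds, plus one π bond, 3 electron-density regions.
C3 — 3 σ bonds, plus one π bond. Steric number 3, so sp2.
C4 has 2 σ bonds, plus two π bonds: steric number 2 → sp.
C5 (3 σ bonds, plus one π bond) has steric number 3: sp2.
C6 (4 σ bonds) has steric number 4: sp3.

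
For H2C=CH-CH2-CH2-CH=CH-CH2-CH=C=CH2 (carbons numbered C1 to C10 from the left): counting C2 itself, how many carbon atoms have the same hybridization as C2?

6

C2 is sp2 (one π bond).
C1: sp2 ✓
C2: sp2 ✓
C3: sp3
C4: sp3
C5: sp2 ✓
C6: sp2 ✓
C7: sp3
C8: sp2 ✓
C9: sp
C10: sp2 ✓
6 carbons are sp2.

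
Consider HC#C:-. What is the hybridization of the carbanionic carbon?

One σ bond + one lone pair = steric number 2 → sp.

sp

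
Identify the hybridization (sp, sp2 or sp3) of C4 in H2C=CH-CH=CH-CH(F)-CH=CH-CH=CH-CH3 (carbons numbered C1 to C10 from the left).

C4 carries 3 σ bonds, plus one π bond, giving a steric number of 3, so it is sp2.

sp^2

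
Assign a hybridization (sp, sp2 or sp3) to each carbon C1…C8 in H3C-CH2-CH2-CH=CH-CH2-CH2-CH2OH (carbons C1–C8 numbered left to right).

C1 (4 σ bonds) has steric number 4: sp3.
C2 is sp3: 4 σ bonds, 4 electron-density regions.
C3: 4 σ bonds — 4 electron domains, sp3.
C4: 3 σ bonds, plus one π bond; 3 regions of electron density → sp2.
C5 — 3 σ bonds, plus one π bond. Steric number 3, so sp2.
C6 (4 σ bonds) has steric number 4: sp3.
C7 (4 σ bonds) has steric number 4: sp3.
C8: 4 σ bonds; 4 regions of electron density → sp3.

C1 sp3, C2 sp3, C3 sp3, C4 sp2, C5 sp2, C6 sp3, C7 sp3, C8 sp3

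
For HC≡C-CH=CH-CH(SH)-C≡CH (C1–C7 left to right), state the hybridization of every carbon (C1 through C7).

C1 — 2 σ bonds, plus two π bonds. Steric number 2, so sp.
C2: 2 σ bonds, plus two π bonds — 2 electron domains, sp.
C3: 3 σ bonds, plus one π bond — 3 electron domains, sp2.
C4: 3 σ bonds, plus one π bond — 3 electron domains, sp2.
C5: 4 σ bonds — 4 electron domains, sp3.
C6 (2 σ bonds, plus two π bonds) has steric number 2: sp.
C7 has 2 σ bonds, plus two π bonds: steric number 2 → sp.

C1 sp, C2 sp, C3 sp2, C4 sp2, C5 sp3, C6 sp, C7 sp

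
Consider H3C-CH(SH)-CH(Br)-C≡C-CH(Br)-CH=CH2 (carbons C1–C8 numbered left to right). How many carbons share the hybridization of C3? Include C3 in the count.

4

C3 is sp3 (only σ bonds).
C1: sp3 ✓
C2: sp3 ✓
C3: sp3 ✓
C4: sp
C5: sp
C6: sp3 ✓
C7: sp2
C8: sp2
4 carbons are sp3.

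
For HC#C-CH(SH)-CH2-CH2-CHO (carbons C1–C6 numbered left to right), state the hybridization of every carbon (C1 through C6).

C1 sp, C2 sp, C3 sp3, C4 sp3, C5 sp3, C6 sp2

C1 carries 2 σ bonds, plus two π bonds, giving a steric number of 2, so it is sp.
C2 is sp: 2 σ bonds, plus two π bonds, 2 electron-density regions.
C3 — 4 σ bonds. Steric number 4, so sp3.
C4: 4 σ bonds; 4 regions of electron density → sp3.
C5 has 4 σ bonds: steric number 4 → sp3.
C6 carries 3 σ bonds, plus one π bond, giving a steric number of 3, so it is sp2.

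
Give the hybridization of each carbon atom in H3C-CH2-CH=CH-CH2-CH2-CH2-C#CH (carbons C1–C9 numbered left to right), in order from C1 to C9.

C1 sp3, C2 sp3, C3 sp2, C4 sp2, C5 sp3, C6 sp3, C7 sp3, C8 sp, C9 sp

C1 is sp3: 4 σ bonds, 4 electron-density regions.
C2: 4 σ bonds — 4 electron domains, sp3.
C3: 3 σ bonds, plus one π bond; 3 regions of electron density → sp2.
C4 — 3 σ bonds, plus one π bond. Steric number 3, so sp2.
C5 carries 4 σ bonds, giving a steric number of 4, so it is sp3.
C6 carries 4 σ bonds, giving a steric number of 4, so it is sp3.
C7 — 4 σ bonds. Steric number 4, so sp3.
C8 carries 2 σ bonds, plus two π bonds, giving a steric number of 2, so it is sp.
C9: 2 σ bonds, plus two π bonds; 2 regions of electron density → sp.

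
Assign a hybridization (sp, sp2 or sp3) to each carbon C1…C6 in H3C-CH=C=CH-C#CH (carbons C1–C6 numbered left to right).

C1 carries 4 σ bonds, giving a steric number of 4, so it is sp3.
C2 is sp2: 3 σ bonds, plus one π bond, 3 electron-density regions.
C3: 2 σ bonds, plus two π bonds — 2 electron domains, sp.
C4: 3 σ bonds, plus one π bond; 3 regions of electron density → sp2.
C5: 2 σ bonds, plus two π bonds — 2 electron domains, sp.
C6 is sp: 2 σ bonds, plus two π bonds, 2 electron-density regions.

C1 sp3, C2 sp2, C3 sp, C4 sp2, C5 sp, C6 sp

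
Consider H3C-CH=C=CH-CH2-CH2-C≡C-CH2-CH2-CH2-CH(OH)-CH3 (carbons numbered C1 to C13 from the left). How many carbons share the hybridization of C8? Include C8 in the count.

3

C8 is sp (two π bonds).
C1: sp3
C2: sp2
C3: sp ✓
C4: sp2
C5: sp3
C6: sp3
C7: sp ✓
C8: sp ✓
C9: sp3
C10: sp3
C11: sp3
C12: sp3
C13: sp3
3 carbons are sp.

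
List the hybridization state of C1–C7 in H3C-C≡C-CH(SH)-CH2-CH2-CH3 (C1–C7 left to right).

C1 sp3, C2 sp, C3 sp, C4 sp3, C5 sp3, C6 sp3, C7 sp3

C1 has 4 σ bonds: steric number 4 → sp3.
C2 is sp: 2 σ bonds, plus two π bonds, 2 electron-density regions.
C3 is sp: 2 σ bonds, plus two π bonds, 2 electron-density regions.
C4 carries 4 σ bonds, giving a steric number of 4, so it is sp3.
C5: 4 σ bonds; 4 regions of electron density → sp3.
C6 is sp3: 4 σ bonds, 4 electron-density regions.
C7 (4 σ bonds) has steric number 4: sp3.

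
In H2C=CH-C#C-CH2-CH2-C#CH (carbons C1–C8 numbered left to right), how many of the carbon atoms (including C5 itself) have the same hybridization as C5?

2

C5 is sp3 (only σ bonds).
C1: sp2
C2: sp2
C3: sp
C4: sp
C5: sp3 ✓
C6: sp3 ✓
C7: sp
C8: sp
2 carbons are sp3.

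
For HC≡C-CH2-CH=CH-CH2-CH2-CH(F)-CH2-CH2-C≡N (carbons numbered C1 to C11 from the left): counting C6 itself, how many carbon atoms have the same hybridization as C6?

C6 is sp3 (only σ bonds).
C1: sp
C2: sp
C3: sp3 ✓
C4: sp2
C5: sp2
C6: sp3 ✓
C7: sp3 ✓
C8: sp3 ✓
C9: sp3 ✓
C10: sp3 ✓
C11: sp
6 carbons are sp3.

6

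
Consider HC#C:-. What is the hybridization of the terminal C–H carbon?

sp

The terminal C–H carbon (2 σ bonds, plus two π bonds) has steric number 2: sp.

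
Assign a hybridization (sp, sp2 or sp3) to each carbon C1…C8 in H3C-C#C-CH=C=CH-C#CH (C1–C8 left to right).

C1 sp3, C2 sp, C3 sp, C4 sp2, C5 sp, C6 sp2, C7 sp, C8 sp

C1 carries 4 σ bonds, giving a steric number of 4, so it is sp3.
C2 carries 2 σ bonds, plus two π bonds, giving a steric number of 2, so it is sp.
C3 has 2 σ bonds, plus two π bonds: steric number 2 → sp.
C4 — 3 σ bonds, plus one π bond. Steric number 3, so sp2.
C5 has 2 σ bonds, plus two π bonds: steric number 2 → sp.
C6: 3 σ bonds, plus one π bond — 3 electron domains, sp2.
C7 (2 σ bonds, plus two π bonds) has steric number 2: sp.
C8 is sp: 2 σ bonds, plus two π bonds, 2 electron-density regions.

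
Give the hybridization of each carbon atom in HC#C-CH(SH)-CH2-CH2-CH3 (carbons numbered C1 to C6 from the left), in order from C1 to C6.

C1: 2 σ bonds, plus two π bonds — 2 electron domains, sp.
C2 has 2 σ bonds, plus two π bonds: steric number 2 → sp.
C3: 4 σ bonds; 4 regions of electron density → sp3.
C4 carries 4 σ bonds, giving a steric number of 4, so it is sp3.
C5: 4 σ bonds — 4 electron domains, sp3.
C6: 4 σ bonds — 4 electron domains, sp3.

C1 sp, C2 sp, C3 sp3, C4 sp3, C5 sp3, C6 sp3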